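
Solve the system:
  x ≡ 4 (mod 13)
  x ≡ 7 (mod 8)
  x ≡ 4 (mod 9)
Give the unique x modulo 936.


Moduli 13, 8, 9 are pairwise coprime; by CRT there is a unique solution modulo M = 13 · 8 · 9 = 936.
Solve pairwise, accumulating the modulus:
  Start with x ≡ 4 (mod 13).
  Combine with x ≡ 7 (mod 8): since gcd(13, 8) = 1, we get a unique residue mod 104.
    Write x = 4 + 13·t and substitute into x ≡ 7 (mod 8): 13·t ≡ 7 − 4 = 3 (mod 8).
    Reduce coefficients mod 8: 5·t ≡ 3 (mod 8).
    The inverse of 5 mod 8 is 5 (since 5·5 = 25 = 3·8 + 1), so t ≡ 5·3 = 15 ≡ 7 (mod 8).
    Then x = 4 + 13·7 = 95, valid modulo lcm(13, 8) = 104: x ≡ 95 (mod 104).
  Combine with x ≡ 4 (mod 9): since gcd(104, 9) = 1, we get a unique residue mod 936.
    Write x = 95 + 104·t and substitute into x ≡ 4 (mod 9): 104·t ≡ 4 − 95 = -91 (mod 9).
    Reduce coefficients mod 9: 5·t ≡ 8 (mod 9).
    The inverse of 5 mod 9 is 2 (since 5·2 = 10 = 1·9 + 1), so t ≡ 2·8 = 16 ≡ 7 (mod 9).
    Then x = 95 + 104·7 = 823, valid modulo lcm(104, 9) = 936: x ≡ 823 (mod 936).
Verify: 823 mod 13 = 4 ✓, 823 mod 8 = 7 ✓, 823 mod 9 = 4 ✓.

x ≡ 823 (mod 936).


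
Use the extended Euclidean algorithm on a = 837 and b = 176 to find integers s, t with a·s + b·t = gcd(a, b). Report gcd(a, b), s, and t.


Euclidean algorithm on (837, 176) — divide until remainder is 0:
  837 = 4 · 176 + 133
  176 = 1 · 133 + 43
  133 = 3 · 43 + 4
  43 = 10 · 4 + 3
  4 = 1 · 3 + 1
  3 = 3 · 1 + 0
gcd(837, 176) = 1.
Track Bezout coefficients alongside the remainders: start with r₀ = 837 = a·1 + b·0 (s = 1, t = 0) and r₁ = 176 = a·0 + b·1 (s = 0, t = 1); each new remainder r_{k+1} = r_{k-1} − q_k·r_k inherits s_{k+1} = s_{k-1} − q_k·s_k, t_{k+1} = t_{k-1} − q_k·t_k, so r_k = a·s_k + b·t_k at every step:
  q = 4: r = 133, s = 1 − 4·0 = 1, t = 0 − 4·1 = -4  (check: 837·1 + 176·(-4) = 133)
  q = 1: r = 43, s = 0 − 1·1 = -1, t = 1 − 1·(-4) = 5  (check: 837·(-1) + 176·5 = 43)
  q = 3: r = 4, s = 1 − 3·(-1) = 4, t = -4 − 3·5 = -19  (check: 837·4 + 176·(-19) = 4)
  q = 10: r = 3, s = -1 − 10·4 = -41, t = 5 − 10·(-19) = 195  (check: 837·(-41) + 176·195 = 3)
  q = 1: r = 1, s = 4 − 1·(-41) = 45, t = -19 − 1·195 = -214  (check: 837·45 + 176·(-214) = 1)
The row with r = 1 (the gcd) gives the Bezout coefficients s = 45, t = -214.
Result: 837 · (45) + 176 · (-214) = 1.

gcd(837, 176) = 1; s = 45, t = -214 (check: 837·45 + 176·(-214) = 1).


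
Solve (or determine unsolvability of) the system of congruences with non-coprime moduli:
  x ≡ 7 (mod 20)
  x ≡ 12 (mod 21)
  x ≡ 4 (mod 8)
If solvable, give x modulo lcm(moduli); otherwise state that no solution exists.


Moduli 20, 21, 8 are not pairwise coprime, so CRT works modulo lcm(m_i) when all pairwise compatibility conditions hold.
Pairwise compatibility: gcd(m_i, m_j) must divide a_i - a_j for every pair.
Merge one congruence at a time:
  Start: x ≡ 7 (mod 20).
  Combine with x ≡ 12 (mod 21): gcd(20, 21) = 1; 12 - 7 = 5, which IS divisible by 1, so compatible.
    Write x = 7 + 20·t and substitute into x ≡ 12 (mod 21): 20·t ≡ 12 − 7 = 5 (mod 21).
    The inverse of 20 mod 21 is 20 (since 20·20 = 400 = 19·21 + 1), so t ≡ 20·5 = 100 ≡ 16 (mod 21).
    Then x = 7 + 20·16 = 327, valid modulo lcm(20, 21) = 420: x ≡ 327 (mod 420).
  Combine with x ≡ 4 (mod 8): gcd(420, 8) = 4, and 4 - 327 = -323 is NOT divisible by 4.
    ⇒ system is inconsistent (no integer solution).

No solution (the system is inconsistent).


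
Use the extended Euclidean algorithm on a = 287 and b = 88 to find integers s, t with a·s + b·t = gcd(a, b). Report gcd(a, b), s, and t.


Euclidean algorithm on (287, 88) — divide until remainder is 0:
  287 = 3 · 88 + 23
  88 = 3 · 23 + 19
  23 = 1 · 19 + 4
  19 = 4 · 4 + 3
  4 = 1 · 3 + 1
  3 = 3 · 1 + 0
gcd(287, 88) = 1.
Track Bezout coefficients alongside the remainders: start with r₀ = 287 = a·1 + b·0 (s = 1, t = 0) and r₁ = 88 = a·0 + b·1 (s = 0, t = 1); each new remainder r_{k+1} = r_{k-1} − q_k·r_k inherits s_{k+1} = s_{k-1} − q_k·s_k, t_{k+1} = t_{k-1} − q_k·t_k, so r_k = a·s_k + b·t_k at every step:
  q = 3: r = 23, s = 1 − 3·0 = 1, t = 0 − 3·1 = -3  (check: 287·1 + 88·(-3) = 23)
  q = 3: r = 19, s = 0 − 3·1 = -3, t = 1 − 3·(-3) = 10  (check: 287·(-3) + 88·10 = 19)
  q = 1: r = 4, s = 1 − 1·(-3) = 4, t = -3 − 1·10 = -13  (check: 287·4 + 88·(-13) = 4)
  q = 4: r = 3, s = -3 − 4·4 = -19, t = 10 − 4·(-13) = 62  (check: 287·(-19) + 88·62 = 3)
  q = 1: r = 1, s = 4 − 1·(-19) = 23, t = -13 − 1·62 = -75  (check: 287·23 + 88·(-75) = 1)
The row with r = 1 (the gcd) gives the Bezout coefficients s = 23, t = -75.
Result: 287 · (23) + 88 · (-75) = 1.

gcd(287, 88) = 1; s = 23, t = -75 (check: 287·23 + 88·(-75) = 1).


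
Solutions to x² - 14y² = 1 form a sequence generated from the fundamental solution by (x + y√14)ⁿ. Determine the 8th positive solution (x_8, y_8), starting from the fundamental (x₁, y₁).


Step 1: Find the fundamental solution (x₁, y₁) of x² - 14y² = 1.
  Expand √14 as a continued fraction. a₀ = ⌊√14⌋ = 3; iterate m_{k+1} = d_k·a_k − m_k, d_{k+1} = (14 − m_{k+1}²)/d_k, a_{k+1} = ⌊(a₀ + m_{k+1})/d_{k+1}⌋ (starting m₀ = 0, d₀ = 1), with convergents p_k = a_k·p_{k-1} + p_{k-2}, q_k = a_k·q_{k-1} + q_{k-2} (p₋₁ = 1, q₋₁ = 0):
  k = 0: a₀ = 3; p₀/q₀ = 3/1; p₀² − 14·q₀² = 9 − 14 = -5.
  k = 1: m = 3, d = 5, a = ⌊(3 + 3)/5⌋ = 1; p/q = (1·3 + 1)/(1·1 + 0) = 4/1; p² − 14·q² = 16 − 14 = 2.
  k = 2: m = 2, d = 2, a = ⌊(3 + 2)/2⌋ = 2; p/q = (2·4 + 3)/(2·1 + 1) = 11/3; p² − 14·q² = 121 − 126 = -5.
  k = 3: m = 2, d = 5, a = ⌊(3 + 2)/5⌋ = 1; p/q = (1·11 + 4)/(1·3 + 1) = 15/4; p² − 14·q² = 225 − 224 = 1.
  The first convergent with p² − 14·q² = 1 gives the fundamental solution (x₁, y₁) = (15, 4).
Step 2: Apply the recurrence (x_{n+1}, y_{n+1}) = (x₁x_n + 14y₁y_n, x₁y_n + y₁x_n) repeatedly.
  From (x_1, y_1) = (15, 4): x_2 = 15·15 + 14·4·4 = 449; y_2 = 15·4 + 4·15 = 120.
  From (x_2, y_2) = (449, 120): x_3 = 15·449 + 14·4·120 = 13455; y_3 = 15·120 + 4·449 = 3596.
  From (x_3, y_3) = (13455, 3596): x_4 = 15·13455 + 14·4·3596 = 403201; y_4 = 15·3596 + 4·13455 = 107760.
  From (x_4, y_4) = (403201, 107760): x_5 = 15·403201 + 14·4·107760 = 12082575; y_5 = 15·107760 + 4·403201 = 3229204.
  From (x_5, y_5) = (12082575, 3229204): x_6 = 15·12082575 + 14·4·3229204 = 362074049; y_6 = 15·3229204 + 4·12082575 = 96768360.
  From (x_6, y_6) = (362074049, 96768360): x_7 = 15·362074049 + 14·4·96768360 = 10850138895; y_7 = 15·96768360 + 4·362074049 = 2899821596.
  From (x_7, y_7) = (10850138895, 2899821596): x_8 = 15·10850138895 + 14·4·2899821596 = 325142092801; y_8 = 15·2899821596 + 4·10850138895 = 86897879520.
Step 3: Verify x_8² - 14·y_8² = 105717380511014096025601 - 105717380511014096025600 = 1 (should be 1). ✓

(x_1, y_1) = (15, 4); (x_8, y_8) = (325142092801, 86897879520).


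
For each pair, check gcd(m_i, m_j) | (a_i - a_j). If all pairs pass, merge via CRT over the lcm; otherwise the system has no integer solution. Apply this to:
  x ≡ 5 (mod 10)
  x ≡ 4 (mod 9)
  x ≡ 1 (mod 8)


Moduli 10, 9, 8 are not pairwise coprime, so CRT works modulo lcm(m_i) when all pairwise compatibility conditions hold.
Pairwise compatibility: gcd(m_i, m_j) must divide a_i - a_j for every pair.
Merge one congruence at a time:
  Start: x ≡ 5 (mod 10).
  Combine with x ≡ 4 (mod 9): gcd(10, 9) = 1; 4 - 5 = -1, which IS divisible by 1, so compatible.
    Write x = 5 + 10·t and substitute into x ≡ 4 (mod 9): 10·t ≡ 4 − 5 = -1 (mod 9).
    Reduce coefficients mod 9: 1·t ≡ 8 (mod 9).
    So t ≡ 8 (mod 9).
    Then x = 5 + 10·8 = 85, valid modulo lcm(10, 9) = 90: x ≡ 85 (mod 90).
  Combine with x ≡ 1 (mod 8): gcd(90, 8) = 2; 1 - 85 = -84, which IS divisible by 2, so compatible.
    Write x = 85 + 90·t and substitute into x ≡ 1 (mod 8): 90·t ≡ 1 − 85 = -84 (mod 8).
    Divide the congruence (and modulus) by g = 2: 45·t ≡ -42 (mod 4).
    Reduce coefficients mod 4: 1·t ≡ 2 (mod 4).
    So t ≡ 2 (mod 4).
    Then x = 85 + 90·2 = 265, valid modulo lcm(90, 8) = 360: x ≡ 265 (mod 360).
Verify: 265 mod 10 = 5, 265 mod 9 = 4, 265 mod 8 = 1.

x ≡ 265 (mod 360).


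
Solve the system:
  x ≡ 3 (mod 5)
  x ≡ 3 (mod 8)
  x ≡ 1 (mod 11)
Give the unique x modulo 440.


Moduli 5, 8, 11 are pairwise coprime; by CRT there is a unique solution modulo M = 5 · 8 · 11 = 440.
Solve pairwise, accumulating the modulus:
  Start with x ≡ 3 (mod 5).
  Combine with x ≡ 3 (mod 8): since gcd(5, 8) = 1, we get a unique residue mod 40.
    Write x = 3 + 5·t and substitute into x ≡ 3 (mod 8): 5·t ≡ 3 − 3 = 0 (mod 8).
    The inverse of 5 mod 8 is 5 (since 5·5 = 25 = 3·8 + 1), so t ≡ 5·0 = 0 ≡ 0 (mod 8).
    Then x = 3 + 5·0 = 3, valid modulo lcm(5, 8) = 40: x ≡ 3 (mod 40).
  Combine with x ≡ 1 (mod 11): since gcd(40, 11) = 1, we get a unique residue mod 440.
    Write x = 3 + 40·t and substitute into x ≡ 1 (mod 11): 40·t ≡ 1 − 3 = -2 (mod 11).
    Reduce coefficients mod 11: 7·t ≡ 9 (mod 11).
    The inverse of 7 mod 11 is 8 (since 7·8 = 56 = 5·11 + 1), so t ≡ 8·9 = 72 ≡ 6 (mod 11).
    Then x = 3 + 40·6 = 243, valid modulo lcm(40, 11) = 440: x ≡ 243 (mod 440).
Verify: 243 mod 5 = 3 ✓, 243 mod 8 = 3 ✓, 243 mod 11 = 1 ✓.

x ≡ 243 (mod 440).


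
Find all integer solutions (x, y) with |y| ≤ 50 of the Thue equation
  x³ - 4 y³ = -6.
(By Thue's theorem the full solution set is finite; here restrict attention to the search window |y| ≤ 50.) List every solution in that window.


The equation is x³ - 4y³ = -6. For fixed y, x³ = 4·y³ − 6, so a solution requires the RHS to be a perfect cube.
Strategy: iterate y from -50 to 50, compute RHS = 4·y³ − 6, and check whether it is a (positive or negative) perfect cube.
Check small values of y:
  y = 0: RHS = -6 is not a perfect cube.
  y = 1: RHS = -2 is not a perfect cube.
  y = -1: RHS = -10 is not a perfect cube.
  y = 2: RHS = 26 is not a perfect cube.
  y = -2: RHS = -38 is not a perfect cube.
  y = 3: RHS = 102 is not a perfect cube.
  y = -3: RHS = -114 is not a perfect cube.
Continuing the search up to |y| = 50 finds no solutions either.
No (x, y) in the scanned range satisfies the equation.

No integer solutions with |y| ≤ 50.


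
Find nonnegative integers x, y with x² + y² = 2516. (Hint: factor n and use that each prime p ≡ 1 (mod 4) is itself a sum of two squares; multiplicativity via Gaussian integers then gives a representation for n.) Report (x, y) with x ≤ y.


Step 1: Factor n = 2516 = 2^2 · 17 · 37.
Step 2: Check the mod-4 condition on each prime factor: 2 = 2 (special); 17 ≡ 1 (mod 4), exponent 1; 37 ≡ 1 (mod 4), exponent 1.
All primes ≡ 3 (mod 4) appear to even exponent (or don't appear), so by the two-squares theorem n IS expressible as a sum of two squares.
Step 3: Build a representation. Group n = k² · m with k = 2 and m = 17 · 37 = 629 (a product of primes ≡ 1 (mod 4)); a representation of m scales to one of n via (k·x)² + (k·y)² = k²(x² + y²). Each prime p ≡ 1 (mod 4) is itself a sum of two squares; find a² by testing p − a² for a perfect square:
  17: 17 − 1² = 16 = 4² ⇒ 17 = 1² + 4².
  37: 37 − 1² = 36 = 6² ⇒ 37 = 1² + 6².
  Combine using the Brahmagupta–Fibonacci identity (a² + b²)(c² + d²) = (ac − bd)² + (ad + bc)² = (ac + bd)² + (ad − bc)²:
  17 · 37 = 629: from (1² + 4²)(1² + 6²), take (1·1 − 4·6, 1·6 + 4·1) = (1 − 24, 6 + 4) = (-23, 10); dropping signs (only squares matter) gives (23, 10); check 23² + 10² = 529 + 100 = 629 ✓.
  Scale by k = 2: (2·23, 2·10) = (46, 20).
Step 4: Order so x ≤ y and verify: 20² + 46² = 400 + 2116 = 2516 = n. ✓

n = 2516 = 20² + 46² (one valid representation with x ≤ y).


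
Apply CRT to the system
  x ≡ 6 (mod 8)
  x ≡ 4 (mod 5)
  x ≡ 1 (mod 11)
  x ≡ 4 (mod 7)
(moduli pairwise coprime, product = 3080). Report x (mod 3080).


Product of moduli M = 8 · 5 · 11 · 7 = 3080.
Merge one congruence at a time:
  Start: x ≡ 6 (mod 8).
  Combine with x ≡ 4 (mod 5); new modulus lcm = 40.
    Write x = 6 + 8·t and substitute into x ≡ 4 (mod 5): 8·t ≡ 4 − 6 = -2 (mod 5).
    Reduce coefficients mod 5: 3·t ≡ 3 (mod 5).
    The inverse of 3 mod 5 is 2 (since 3·2 = 6 = 1·5 + 1), so t ≡ 2·3 = 6 ≡ 1 (mod 5).
    Then x = 6 + 8·1 = 14, valid modulo lcm(8, 5) = 40: x ≡ 14 (mod 40).
  Combine with x ≡ 1 (mod 11); new modulus lcm = 440.
    Write x = 14 + 40·t and substitute into x ≡ 1 (mod 11): 40·t ≡ 1 − 14 = -13 (mod 11).
    Reduce coefficients mod 11: 7·t ≡ 9 (mod 11).
    The inverse of 7 mod 11 is 8 (since 7·8 = 56 = 5·11 + 1), so t ≡ 8·9 = 72 ≡ 6 (mod 11).
    Then x = 14 + 40·6 = 254, valid modulo lcm(40, 11) = 440: x ≡ 254 (mod 440).
  Combine with x ≡ 4 (mod 7); new modulus lcm = 3080.
    Write x = 254 + 440·t and substitute into x ≡ 4 (mod 7): 440·t ≡ 4 − 254 = -250 (mod 7).
    Reduce coefficients mod 7: 6·t ≡ 2 (mod 7).
    The inverse of 6 mod 7 is 6 (since 6·6 = 36 = 5·7 + 1), so t ≡ 6·2 = 12 ≡ 5 (mod 7).
    Then x = 254 + 440·5 = 2454, valid modulo lcm(440, 7) = 3080: x ≡ 2454 (mod 3080).
Verify against each original: 2454 mod 8 = 6, 2454 mod 5 = 4, 2454 mod 11 = 1, 2454 mod 7 = 4.

x ≡ 2454 (mod 3080).


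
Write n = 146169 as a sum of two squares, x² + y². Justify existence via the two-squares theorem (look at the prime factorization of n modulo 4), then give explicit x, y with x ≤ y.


Step 1: Factor n = 146169 = 3^2 · 109 · 149.
Step 2: Check the mod-4 condition on each prime factor: 3 ≡ 3 (mod 4), exponent 2 (must be even); 109 ≡ 1 (mod 4), exponent 1; 149 ≡ 1 (mod 4), exponent 1.
All primes ≡ 3 (mod 4) appear to even exponent (or don't appear), so by the two-squares theorem n IS expressible as a sum of two squares.
Step 3: Build a representation. Group n = k² · m with k = 3 and m = 109 · 149 = 16241 (a product of primes ≡ 1 (mod 4)); a representation of m scales to one of n via (k·x)² + (k·y)² = k²(x² + y²). Each prime p ≡ 1 (mod 4) is itself a sum of two squares; find a² by testing p − a² for a perfect square:
  109: 109 − 1² = 108, 109 − 2² = 105, 109 − 3² = 100 = 10² ⇒ 109 = 3² + 10².
  149: 149 − 1² = 148, 149 − 2² = 145, 149 − 3² = 140, 149 − 4² = 133, 149 − 5² = 124, 149 − 6² = 113, 149 − 7² = 100 = 10² ⇒ 149 = 7² + 10².
  Combine using the Brahmagupta–Fibonacci identity (a² + b²)(c² + d²) = (ac − bd)² + (ad + bc)² = (ac + bd)² + (ad − bc)²:
  109 · 149 = 16241: from (3² + 10²)(7² + 10²), take (3·7 − 10·10, 3·10 + 10·7) = (21 − 100, 30 + 70) = (-79, 100); dropping signs (only squares matter) gives (79, 100); check 79² + 100² = 6241 + 10000 = 16241 ✓.
  Scale by k = 3: (3·79, 3·100) = (237, 300).
Step 4: Order so x ≤ y and verify: 237² + 300² = 56169 + 90000 = 146169 = n. ✓

n = 146169 = 237² + 300² (one valid representation with x ≤ y).


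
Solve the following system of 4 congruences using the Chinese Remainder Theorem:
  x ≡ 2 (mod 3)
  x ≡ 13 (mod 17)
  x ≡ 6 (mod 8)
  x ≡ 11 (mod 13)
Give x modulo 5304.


Product of moduli M = 3 · 17 · 8 · 13 = 5304.
Merge one congruence at a time:
  Start: x ≡ 2 (mod 3).
  Combine with x ≡ 13 (mod 17); new modulus lcm = 51.
    Write x = 2 + 3·t and substitute into x ≡ 13 (mod 17): 3·t ≡ 13 − 2 = 11 (mod 17).
    The inverse of 3 mod 17 is 6 (since 3·6 = 18 = 1·17 + 1), so t ≡ 6·11 = 66 ≡ 15 (mod 17).
    Then x = 2 + 3·15 = 47, valid modulo lcm(3, 17) = 51: x ≡ 47 (mod 51).
  Combine with x ≡ 6 (mod 8); new modulus lcm = 408.
    Write x = 47 + 51·t and substitute into x ≡ 6 (mod 8): 51·t ≡ 6 − 47 = -41 (mod 8).
    Reduce coefficients mod 8: 3·t ≡ 7 (mod 8).
    The inverse of 3 mod 8 is 3 (since 3·3 = 9 = 1·8 + 1), so t ≡ 3·7 = 21 ≡ 5 (mod 8).
    Then x = 47 + 51·5 = 302, valid modulo lcm(51, 8) = 408: x ≡ 302 (mod 408).
  Combine with x ≡ 11 (mod 13); new modulus lcm = 5304.
    Write x = 302 + 408·t and substitute into x ≡ 11 (mod 13): 408·t ≡ 11 − 302 = -291 (mod 13).
    Reduce coefficients mod 13: 5·t ≡ 8 (mod 13).
    The inverse of 5 mod 13 is 8 (since 5·8 = 40 = 3·13 + 1), so t ≡ 8·8 = 64 ≡ 12 (mod 13).
    Then x = 302 + 408·12 = 5198, valid modulo lcm(408, 13) = 5304: x ≡ 5198 (mod 5304).
Verify against each original: 5198 mod 3 = 2, 5198 mod 17 = 13, 5198 mod 8 = 6, 5198 mod 13 = 11.

x ≡ 5198 (mod 5304).


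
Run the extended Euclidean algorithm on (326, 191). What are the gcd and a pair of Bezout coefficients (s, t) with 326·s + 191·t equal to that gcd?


Euclidean algorithm on (326, 191) — divide until remainder is 0:
  326 = 1 · 191 + 135
  191 = 1 · 135 + 56
  135 = 2 · 56 + 23
  56 = 2 · 23 + 10
  23 = 2 · 10 + 3
  10 = 3 · 3 + 1
  3 = 3 · 1 + 0
gcd(326, 191) = 1.
Track Bezout coefficients alongside the remainders: start with r₀ = 326 = a·1 + b·0 (s = 1, t = 0) and r₁ = 191 = a·0 + b·1 (s = 0, t = 1); each new remainder r_{k+1} = r_{k-1} − q_k·r_k inherits s_{k+1} = s_{k-1} − q_k·s_k, t_{k+1} = t_{k-1} − q_k·t_k, so r_k = a·s_k + b·t_k at every step:
  q = 1: r = 135, s = 1 − 1·0 = 1, t = 0 − 1·1 = -1  (check: 326·1 + 191·(-1) = 135)
  q = 1: r = 56, s = 0 − 1·1 = -1, t = 1 − 1·(-1) = 2  (check: 326·(-1) + 191·2 = 56)
  q = 2: r = 23, s = 1 − 2·(-1) = 3, t = -1 − 2·2 = -5  (check: 326·3 + 191·(-5) = 23)
  q = 2: r = 10, s = -1 − 2·3 = -7, t = 2 − 2·(-5) = 12  (check: 326·(-7) + 191·12 = 10)
  q = 2: r = 3, s = 3 − 2·(-7) = 17, t = -5 − 2·12 = -29  (check: 326·17 + 191·(-29) = 3)
  q = 3: r = 1, s = -7 − 3·17 = -58, t = 12 − 3·(-29) = 99  (check: 326·(-58) + 191·99 = 1)
The row with r = 1 (the gcd) gives the Bezout coefficients s = -58, t = 99.
Result: 326 · (-58) + 191 · (99) = 1.

gcd(326, 191) = 1; s = -58, t = 99 (check: 326·(-58) + 191·99 = 1).


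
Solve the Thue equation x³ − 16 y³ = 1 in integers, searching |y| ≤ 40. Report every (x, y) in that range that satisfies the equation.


The equation is x³ - 16y³ = 1. For fixed y, x³ = 16·y³ + 1, so a solution requires the RHS to be a perfect cube.
Strategy: iterate y from -40 to 40, compute RHS = 16·y³ + 1, and check whether it is a (positive or negative) perfect cube.
Check small values of y:
  y = 0: RHS = 1 = (1)³ ⇒ x = 1 works.
  y = 1: RHS = 17 is not a perfect cube.
  y = -1: RHS = -15 is not a perfect cube.
  y = 2: RHS = 129 is not a perfect cube.
  y = -2: RHS = -127 is not a perfect cube.
  y = 3: RHS = 433 is not a perfect cube.
  y = -3: RHS = -431 is not a perfect cube.
Continuing the search up to |y| = 40 finds no further solutions beyond those listed.
Collected solutions: (1, 0).

Solutions (with |y| ≤ 40): (1, 0).


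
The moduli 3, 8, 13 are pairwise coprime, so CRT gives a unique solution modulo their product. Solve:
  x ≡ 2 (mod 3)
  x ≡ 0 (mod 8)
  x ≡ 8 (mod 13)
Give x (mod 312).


Moduli 3, 8, 13 are pairwise coprime; by CRT there is a unique solution modulo M = 3 · 8 · 13 = 312.
Solve pairwise, accumulating the modulus:
  Start with x ≡ 2 (mod 3).
  Combine with x ≡ 0 (mod 8): since gcd(3, 8) = 1, we get a unique residue mod 24.
    Write x = 2 + 3·t and substitute into x ≡ 0 (mod 8): 3·t ≡ 0 − 2 = -2 (mod 8).
    Reduce coefficients mod 8: 3·t ≡ 6 (mod 8).
    The inverse of 3 mod 8 is 3 (since 3·3 = 9 = 1·8 + 1), so t ≡ 3·6 = 18 ≡ 2 (mod 8).
    Then x = 2 + 3·2 = 8, valid modulo lcm(3, 8) = 24: x ≡ 8 (mod 24).
  Combine with x ≡ 8 (mod 13): since gcd(24, 13) = 1, we get a unique residue mod 312.
    Write x = 8 + 24·t and substitute into x ≡ 8 (mod 13): 24·t ≡ 8 − 8 = 0 (mod 13).
    Reduce coefficients mod 13: 11·t ≡ 0 (mod 13).
    The inverse of 11 mod 13 is 6 (since 11·6 = 66 = 5·13 + 1), so t ≡ 6·0 = 0 ≡ 0 (mod 13).
    Then x = 8 + 24·0 = 8, valid modulo lcm(24, 13) = 312: x ≡ 8 (mod 312).
Verify: 8 mod 3 = 2 ✓, 8 mod 8 = 0 ✓, 8 mod 13 = 8 ✓.

x ≡ 8 (mod 312).


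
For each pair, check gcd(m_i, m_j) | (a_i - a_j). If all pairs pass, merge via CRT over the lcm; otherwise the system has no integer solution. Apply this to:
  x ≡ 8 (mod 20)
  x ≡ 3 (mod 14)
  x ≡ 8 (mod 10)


Moduli 20, 14, 10 are not pairwise coprime, so CRT works modulo lcm(m_i) when all pairwise compatibility conditions hold.
Pairwise compatibility: gcd(m_i, m_j) must divide a_i - a_j for every pair.
Merge one congruence at a time:
  Start: x ≡ 8 (mod 20).
  Combine with x ≡ 3 (mod 14): gcd(20, 14) = 2, and 3 - 8 = -5 is NOT divisible by 2.
    ⇒ system is inconsistent (no integer solution).

No solution (the system is inconsistent).


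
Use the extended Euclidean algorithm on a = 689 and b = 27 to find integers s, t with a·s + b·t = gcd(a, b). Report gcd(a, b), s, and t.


Euclidean algorithm on (689, 27) — divide until remainder is 0:
  689 = 25 · 27 + 14
  27 = 1 · 14 + 13
  14 = 1 · 13 + 1
  13 = 13 · 1 + 0
gcd(689, 27) = 1.
Track Bezout coefficients alongside the remainders: start with r₀ = 689 = a·1 + b·0 (s = 1, t = 0) and r₁ = 27 = a·0 + b·1 (s = 0, t = 1); each new remainder r_{k+1} = r_{k-1} − q_k·r_k inherits s_{k+1} = s_{k-1} − q_k·s_k, t_{k+1} = t_{k-1} − q_k·t_k, so r_k = a·s_k + b·t_k at every step:
  q = 25: r = 14, s = 1 − 25·0 = 1, t = 0 − 25·1 = -25  (check: 689·1 + 27·(-25) = 14)
  q = 1: r = 13, s = 0 − 1·1 = -1, t = 1 − 1·(-25) = 26  (check: 689·(-1) + 27·26 = 13)
  q = 1: r = 1, s = 1 − 1·(-1) = 2, t = -25 − 1·26 = -51  (check: 689·2 + 27·(-51) = 1)
The row with r = 1 (the gcd) gives the Bezout coefficients s = 2, t = -51.
Result: 689 · (2) + 27 · (-51) = 1.

gcd(689, 27) = 1; s = 2, t = -51 (check: 689·2 + 27·(-51) = 1).


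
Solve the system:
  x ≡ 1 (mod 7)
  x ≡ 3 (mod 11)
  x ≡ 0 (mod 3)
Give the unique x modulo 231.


Moduli 7, 11, 3 are pairwise coprime; by CRT there is a unique solution modulo M = 7 · 11 · 3 = 231.
Solve pairwise, accumulating the modulus:
  Start with x ≡ 1 (mod 7).
  Combine with x ≡ 3 (mod 11): since gcd(7, 11) = 1, we get a unique residue mod 77.
    Write x = 1 + 7·t and substitute into x ≡ 3 (mod 11): 7·t ≡ 3 − 1 = 2 (mod 11).
    The inverse of 7 mod 11 is 8 (since 7·8 = 56 = 5·11 + 1), so t ≡ 8·2 = 16 ≡ 5 (mod 11).
    Then x = 1 + 7·5 = 36, valid modulo lcm(7, 11) = 77: x ≡ 36 (mod 77).
  Combine with x ≡ 0 (mod 3): since gcd(77, 3) = 1, we get a unique residue mod 231.
    Write x = 36 + 77·t and substitute into x ≡ 0 (mod 3): 77·t ≡ 0 − 36 = -36 (mod 3).
    Reduce coefficients mod 3: 2·t ≡ 0 (mod 3).
    The inverse of 2 mod 3 is 2 (since 2·2 = 4 = 1·3 + 1), so t ≡ 2·0 = 0 ≡ 0 (mod 3).
    Then x = 36 + 77·0 = 36, valid modulo lcm(77, 3) = 231: x ≡ 36 (mod 231).
Verify: 36 mod 7 = 1 ✓, 36 mod 11 = 3 ✓, 36 mod 3 = 0 ✓.

x ≡ 36 (mod 231).


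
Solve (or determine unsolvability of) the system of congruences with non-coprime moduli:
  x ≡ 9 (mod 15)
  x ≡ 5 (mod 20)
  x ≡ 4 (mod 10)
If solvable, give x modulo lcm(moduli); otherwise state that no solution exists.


Moduli 15, 20, 10 are not pairwise coprime, so CRT works modulo lcm(m_i) when all pairwise compatibility conditions hold.
Pairwise compatibility: gcd(m_i, m_j) must divide a_i - a_j for every pair.
Merge one congruence at a time:
  Start: x ≡ 9 (mod 15).
  Combine with x ≡ 5 (mod 20): gcd(15, 20) = 5, and 5 - 9 = -4 is NOT divisible by 5.
    ⇒ system is inconsistent (no integer solution).

No solution (the system is inconsistent).


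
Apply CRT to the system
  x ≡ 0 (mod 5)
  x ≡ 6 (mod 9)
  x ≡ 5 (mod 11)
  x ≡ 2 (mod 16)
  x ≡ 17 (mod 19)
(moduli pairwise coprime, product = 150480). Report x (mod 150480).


Product of moduli M = 5 · 9 · 11 · 16 · 19 = 150480.
Merge one congruence at a time:
  Start: x ≡ 0 (mod 5).
  Combine with x ≡ 6 (mod 9); new modulus lcm = 45.
    Write x = 0 + 5·t and substitute into x ≡ 6 (mod 9): 5·t ≡ 6 − 0 = 6 (mod 9).
    The inverse of 5 mod 9 is 2 (since 5·2 = 10 = 1·9 + 1), so t ≡ 2·6 = 12 ≡ 3 (mod 9).
    Then x = 0 + 5·3 = 15, valid modulo lcm(5, 9) = 45: x ≡ 15 (mod 45).
  Combine with x ≡ 5 (mod 11); new modulus lcm = 495.
    Write x = 15 + 45·t and substitute into x ≡ 5 (mod 11): 45·t ≡ 5 − 15 = -10 (mod 11).
    Reduce coefficients mod 11: 1·t ≡ 1 (mod 11).
    So t ≡ 1 (mod 11).
    Then x = 15 + 45·1 = 60, valid modulo lcm(45, 11) = 495: x ≡ 60 (mod 495).
  Combine with x ≡ 2 (mod 16); new modulus lcm = 7920.
    Write x = 60 + 495·t and substitute into x ≡ 2 (mod 16): 495·t ≡ 2 − 60 = -58 (mod 16).
    Reduce coefficients mod 16: 15·t ≡ 6 (mod 16).
    The inverse of 15 mod 16 is 15 (since 15·15 = 225 = 14·16 + 1), so t ≡ 15·6 = 90 ≡ 10 (mod 16).
    Then x = 60 + 495·10 = 5010, valid modulo lcm(495, 16) = 7920: x ≡ 5010 (mod 7920).
  Combine with x ≡ 17 (mod 19); new modulus lcm = 150480.
    Write x = 5010 + 7920·t and substitute into x ≡ 17 (mod 19): 7920·t ≡ 17 − 5010 = -4993 (mod 19).
    Reduce coefficients mod 19: 16·t ≡ 4 (mod 19).
    The inverse of 16 mod 19 is 6 (since 16·6 = 96 = 5·19 + 1), so t ≡ 6·4 = 24 ≡ 5 (mod 19).
    Then x = 5010 + 7920·5 = 44610, valid modulo lcm(7920, 19) = 150480: x ≡ 44610 (mod 150480).
Verify against each original: 44610 mod 5 = 0, 44610 mod 9 = 6, 44610 mod 11 = 5, 44610 mod 16 = 2, 44610 mod 19 = 17.

x ≡ 44610 (mod 150480).


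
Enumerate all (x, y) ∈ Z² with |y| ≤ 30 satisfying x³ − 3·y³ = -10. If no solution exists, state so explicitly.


The equation is x³ - 3y³ = -10. For fixed y, x³ = 3·y³ − 10, so a solution requires the RHS to be a perfect cube.
Strategy: iterate y from -30 to 30, compute RHS = 3·y³ − 10, and check whether it is a (positive or negative) perfect cube.
Check small values of y:
  y = 0: RHS = -10 is not a perfect cube.
  y = 1: RHS = -7 is not a perfect cube.
  y = -1: RHS = -13 is not a perfect cube.
  y = 2: RHS = 14 is not a perfect cube.
  y = -2: RHS = -34 is not a perfect cube.
  y = 3: RHS = 71 is not a perfect cube.
  y = -3: RHS = -91 is not a perfect cube.
Continuing, at y = -9: RHS = -2197 = (-13)³ ⇒ x = -13 works.
Searching the remaining y in |y| ≤ 30 finds no further solutions.
Collected solutions: (-13, -9).

Solutions (with |y| ≤ 30): (-13, -9).


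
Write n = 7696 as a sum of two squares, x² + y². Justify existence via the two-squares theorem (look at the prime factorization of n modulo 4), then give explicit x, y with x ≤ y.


Step 1: Factor n = 7696 = 2^4 · 13 · 37.
Step 2: Check the mod-4 condition on each prime factor: 2 = 2 (special); 13 ≡ 1 (mod 4), exponent 1; 37 ≡ 1 (mod 4), exponent 1.
All primes ≡ 3 (mod 4) appear to even exponent (or don't appear), so by the two-squares theorem n IS expressible as a sum of two squares.
Step 3: Build a representation. Group n = k² · m with k = 4 and m = 13 · 37 = 481 (a product of primes ≡ 1 (mod 4)); a representation of m scales to one of n via (k·x)² + (k·y)² = k²(x² + y²). Each prime p ≡ 1 (mod 4) is itself a sum of two squares; find a² by testing p − a² for a perfect square:
  13: 13 − 1² = 12, 13 − 2² = 9 = 3² ⇒ 13 = 2² + 3².
  37: 37 − 1² = 36 = 6² ⇒ 37 = 1² + 6².
  Combine using the Brahmagupta–Fibonacci identity (a² + b²)(c² + d²) = (ac − bd)² + (ad + bc)² = (ac + bd)² + (ad − bc)²:
  13 · 37 = 481: from (2² + 3²)(1² + 6²), take (2·1 − 3·6, 2·6 + 3·1) = (2 − 18, 12 + 3) = (-16, 15); dropping signs (only squares matter) gives (16, 15); check 16² + 15² = 256 + 225 = 481 ✓.
  Scale by k = 4: (4·16, 4·15) = (64, 60).
Step 4: Order so x ≤ y and verify: 60² + 64² = 3600 + 4096 = 7696 = n. ✓

n = 7696 = 60² + 64² (one valid representation with x ≤ y).


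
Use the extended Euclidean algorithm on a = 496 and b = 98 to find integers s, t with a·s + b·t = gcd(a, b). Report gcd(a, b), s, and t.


Euclidean algorithm on (496, 98) — divide until remainder is 0:
  496 = 5 · 98 + 6
  98 = 16 · 6 + 2
  6 = 3 · 2 + 0
gcd(496, 98) = 2.
Track Bezout coefficients alongside the remainders: start with r₀ = 496 = a·1 + b·0 (s = 1, t = 0) and r₁ = 98 = a·0 + b·1 (s = 0, t = 1); each new remainder r_{k+1} = r_{k-1} − q_k·r_k inherits s_{k+1} = s_{k-1} − q_k·s_k, t_{k+1} = t_{k-1} − q_k·t_k, so r_k = a·s_k + b·t_k at every step:
  q = 5: r = 6, s = 1 − 5·0 = 1, t = 0 − 5·1 = -5  (check: 496·1 + 98·(-5) = 6)
  q = 16: r = 2, s = 0 − 16·1 = -16, t = 1 − 16·(-5) = 81  (check: 496·(-16) + 98·81 = 2)
The row with r = 2 (the gcd) gives the Bezout coefficients s = -16, t = 81.
Result: 496 · (-16) + 98 · (81) = 2.

gcd(496, 98) = 2; s = -16, t = 81 (check: 496·(-16) + 98·81 = 2).


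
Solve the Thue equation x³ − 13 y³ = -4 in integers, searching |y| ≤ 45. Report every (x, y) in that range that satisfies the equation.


The equation is x³ - 13y³ = -4. For fixed y, x³ = 13·y³ − 4, so a solution requires the RHS to be a perfect cube.
Strategy: iterate y from -45 to 45, compute RHS = 13·y³ − 4, and check whether it is a (positive or negative) perfect cube.
Check small values of y:
  y = 0: RHS = -4 is not a perfect cube.
  y = 1: RHS = 9 is not a perfect cube.
  y = -1: RHS = -17 is not a perfect cube.
  y = 2: RHS = 100 is not a perfect cube.
  y = -2: RHS = -108 is not a perfect cube.
  y = 3: RHS = 347 is not a perfect cube.
  y = -3: RHS = -355 is not a perfect cube.
Continuing the search up to |y| = 45 finds no solutions either.
No (x, y) in the scanned range satisfies the equation.

No integer solutions with |y| ≤ 45.


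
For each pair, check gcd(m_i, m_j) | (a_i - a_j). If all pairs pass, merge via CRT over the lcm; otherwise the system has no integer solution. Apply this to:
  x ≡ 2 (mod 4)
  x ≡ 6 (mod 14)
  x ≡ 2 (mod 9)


Moduli 4, 14, 9 are not pairwise coprime, so CRT works modulo lcm(m_i) when all pairwise compatibility conditions hold.
Pairwise compatibility: gcd(m_i, m_j) must divide a_i - a_j for every pair.
Merge one congruence at a time:
  Start: x ≡ 2 (mod 4).
  Combine with x ≡ 6 (mod 14): gcd(4, 14) = 2; 6 - 2 = 4, which IS divisible by 2, so compatible.
    Write x = 2 + 4·t and substitute into x ≡ 6 (mod 14): 4·t ≡ 6 − 2 = 4 (mod 14).
    Divide the congruence (and modulus) by g = 2: 2·t ≡ 2 (mod 7).
    The inverse of 2 mod 7 is 4 (since 2·4 = 8 = 1·7 + 1), so t ≡ 4·2 = 8 ≡ 1 (mod 7).
    Then x = 2 + 4·1 = 6, valid modulo lcm(4, 14) = 28: x ≡ 6 (mod 28).
  Combine with x ≡ 2 (mod 9): gcd(28, 9) = 1; 2 - 6 = -4, which IS divisible by 1, so compatible.
    Write x = 6 + 28·t and substitute into x ≡ 2 (mod 9): 28·t ≡ 2 − 6 = -4 (mod 9).
    Reduce coefficients mod 9: 1·t ≡ 5 (mod 9).
    So t ≡ 5 (mod 9).
    Then x = 6 + 28·5 = 146, valid modulo lcm(28, 9) = 252: x ≡ 146 (mod 252).
Verify: 146 mod 4 = 2, 146 mod 14 = 6, 146 mod 9 = 2.

x ≡ 146 (mod 252).


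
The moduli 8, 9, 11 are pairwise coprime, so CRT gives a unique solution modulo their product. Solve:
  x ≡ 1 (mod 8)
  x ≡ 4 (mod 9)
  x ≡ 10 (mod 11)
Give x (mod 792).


Moduli 8, 9, 11 are pairwise coprime; by CRT there is a unique solution modulo M = 8 · 9 · 11 = 792.
Solve pairwise, accumulating the modulus:
  Start with x ≡ 1 (mod 8).
  Combine with x ≡ 4 (mod 9): since gcd(8, 9) = 1, we get a unique residue mod 72.
    Write x = 1 + 8·t and substitute into x ≡ 4 (mod 9): 8·t ≡ 4 − 1 = 3 (mod 9).
    The inverse of 8 mod 9 is 8 (since 8·8 = 64 = 7·9 + 1), so t ≡ 8·3 = 24 ≡ 6 (mod 9).
    Then x = 1 + 8·6 = 49, valid modulo lcm(8, 9) = 72: x ≡ 49 (mod 72).
  Combine with x ≡ 10 (mod 11): since gcd(72, 11) = 1, we get a unique residue mod 792.
    Write x = 49 + 72·t and substitute into x ≡ 10 (mod 11): 72·t ≡ 10 − 49 = -39 (mod 11).
    Reduce coefficients mod 11: 6·t ≡ 5 (mod 11).
    The inverse of 6 mod 11 is 2 (since 6·2 = 12 = 1·11 + 1), so t ≡ 2·5 = 10 ≡ 10 (mod 11).
    Then x = 49 + 72·10 = 769, valid modulo lcm(72, 11) = 792: x ≡ 769 (mod 792).
Verify: 769 mod 8 = 1 ✓, 769 mod 9 = 4 ✓, 769 mod 11 = 10 ✓.

x ≡ 769 (mod 792).


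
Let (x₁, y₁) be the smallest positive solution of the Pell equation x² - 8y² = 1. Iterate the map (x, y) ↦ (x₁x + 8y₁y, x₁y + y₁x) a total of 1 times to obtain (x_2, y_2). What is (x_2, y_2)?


Step 1: Find the fundamental solution (x₁, y₁) of x² - 8y² = 1.
  Expand √8 as a continued fraction. a₀ = ⌊√8⌋ = 2; iterate m_{k+1} = d_k·a_k − m_k, d_{k+1} = (8 − m_{k+1}²)/d_k, a_{k+1} = ⌊(a₀ + m_{k+1})/d_{k+1}⌋ (starting m₀ = 0, d₀ = 1), with convergents p_k = a_k·p_{k-1} + p_{k-2}, q_k = a_k·q_{k-1} + q_{k-2} (p₋₁ = 1, q₋₁ = 0):
  k = 0: a₀ = 2; p₀/q₀ = 2/1; p₀² − 8·q₀² = 4 − 8 = -4.
  k = 1: m = 2, d = 4, a = ⌊(2 + 2)/4⌋ = 1; p/q = (1·2 + 1)/(1·1 + 0) = 3/1; p² − 8·q² = 9 − 8 = 1.
  The first convergent with p² − 8·q² = 1 gives the fundamental solution (x₁, y₁) = (3, 1).
Step 2: Apply the recurrence (x_{n+1}, y_{n+1}) = (x₁x_n + 8y₁y_n, x₁y_n + y₁x_n) repeatedly.
  From (x_1, y_1) = (3, 1): x_2 = 3·3 + 8·1·1 = 17; y_2 = 3·1 + 1·3 = 6.
Step 3: Verify x_2² - 8·y_2² = 289 - 288 = 1 (should be 1). ✓

(x_1, y_1) = (3, 1); (x_2, y_2) = (17, 6).


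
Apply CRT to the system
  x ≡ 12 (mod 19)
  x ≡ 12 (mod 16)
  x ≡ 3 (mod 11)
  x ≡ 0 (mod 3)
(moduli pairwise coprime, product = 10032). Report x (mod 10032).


Product of moduli M = 19 · 16 · 11 · 3 = 10032.
Merge one congruence at a time:
  Start: x ≡ 12 (mod 19).
  Combine with x ≡ 12 (mod 16); new modulus lcm = 304.
    Write x = 12 + 19·t and substitute into x ≡ 12 (mod 16): 19·t ≡ 12 − 12 = 0 (mod 16).
    Reduce coefficients mod 16: 3·t ≡ 0 (mod 16).
    The inverse of 3 mod 16 is 11 (since 3·11 = 33 = 2·16 + 1), so t ≡ 11·0 = 0 ≡ 0 (mod 16).
    Then x = 12 + 19·0 = 12, valid modulo lcm(19, 16) = 304: x ≡ 12 (mod 304).
  Combine with x ≡ 3 (mod 11); new modulus lcm = 3344.
    Write x = 12 + 304·t and substitute into x ≡ 3 (mod 11): 304·t ≡ 3 − 12 = -9 (mod 11).
    Reduce coefficients mod 11: 7·t ≡ 2 (mod 11).
    The inverse of 7 mod 11 is 8 (since 7·8 = 56 = 5·11 + 1), so t ≡ 8·2 = 16 ≡ 5 (mod 11).
    Then x = 12 + 304·5 = 1532, valid modulo lcm(304, 11) = 3344: x ≡ 1532 (mod 3344).
  Combine with x ≡ 0 (mod 3); new modulus lcm = 10032.
    Write x = 1532 + 3344·t and substitute into x ≡ 0 (mod 3): 3344·t ≡ 0 − 1532 = -1532 (mod 3).
    Reduce coefficients mod 3: 2·t ≡ 1 (mod 3).
    The inverse of 2 mod 3 is 2 (since 2·2 = 4 = 1·3 + 1), so t ≡ 2·1 = 2 ≡ 2 (mod 3).
    Then x = 1532 + 3344·2 = 8220, valid modulo lcm(3344, 3) = 10032: x ≡ 8220 (mod 10032).
Verify against each original: 8220 mod 19 = 12, 8220 mod 16 = 12, 8220 mod 11 = 3, 8220 mod 3 = 0.

x ≡ 8220 (mod 10032).


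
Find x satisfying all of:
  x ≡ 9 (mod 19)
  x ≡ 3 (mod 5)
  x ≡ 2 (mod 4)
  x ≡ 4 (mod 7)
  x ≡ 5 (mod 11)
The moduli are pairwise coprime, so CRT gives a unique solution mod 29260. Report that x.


Product of moduli M = 19 · 5 · 4 · 7 · 11 = 29260.
Merge one congruence at a time:
  Start: x ≡ 9 (mod 19).
  Combine with x ≡ 3 (mod 5); new modulus lcm = 95.
    Write x = 9 + 19·t and substitute into x ≡ 3 (mod 5): 19·t ≡ 3 − 9 = -6 (mod 5).
    Reduce coefficients mod 5: 4·t ≡ 4 (mod 5).
    The inverse of 4 mod 5 is 4 (since 4·4 = 16 = 3·5 + 1), so t ≡ 4·4 = 16 ≡ 1 (mod 5).
    Then x = 9 + 19·1 = 28, valid modulo lcm(19, 5) = 95: x ≡ 28 (mod 95).
  Combine with x ≡ 2 (mod 4); new modulus lcm = 380.
    Write x = 28 + 95·t and substitute into x ≡ 2 (mod 4): 95·t ≡ 2 − 28 = -26 (mod 4).
    Reduce coefficients mod 4: 3·t ≡ 2 (mod 4).
    The inverse of 3 mod 4 is 3 (since 3·3 = 9 = 2·4 + 1), so t ≡ 3·2 = 6 ≡ 2 (mod 4).
    Then x = 28 + 95·2 = 218, valid modulo lcm(95, 4) = 380: x ≡ 218 (mod 380).
  Combine with x ≡ 4 (mod 7); new modulus lcm = 2660.
    Write x = 218 + 380·t and substitute into x ≡ 4 (mod 7): 380·t ≡ 4 − 218 = -214 (mod 7).
    Reduce coefficients mod 7: 2·t ≡ 3 (mod 7).
    The inverse of 2 mod 7 is 4 (since 2·4 = 8 = 1·7 + 1), so t ≡ 4·3 = 12 ≡ 5 (mod 7).
    Then x = 218 + 380·5 = 2118, valid modulo lcm(380, 7) = 2660: x ≡ 2118 (mod 2660).
  Combine with x ≡ 5 (mod 11); new modulus lcm = 29260.
    Write x = 2118 + 2660·t and substitute into x ≡ 5 (mod 11): 2660·t ≡ 5 − 2118 = -2113 (mod 11).
    Reduce coefficients mod 11: 9·t ≡ 10 (mod 11).
    The inverse of 9 mod 11 is 5 (since 9·5 = 45 = 4·11 + 1), so t ≡ 5·10 = 50 ≡ 6 (mod 11).
    Then x = 2118 + 2660·6 = 18078, valid modulo lcm(2660, 11) = 29260: x ≡ 18078 (mod 29260).
Verify against each original: 18078 mod 19 = 9, 18078 mod 5 = 3, 18078 mod 4 = 2, 18078 mod 7 = 4, 18078 mod 11 = 5.

x ≡ 18078 (mod 29260).


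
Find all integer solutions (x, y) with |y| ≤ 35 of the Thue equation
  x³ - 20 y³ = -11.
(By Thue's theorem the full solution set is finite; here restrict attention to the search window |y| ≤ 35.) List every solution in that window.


The equation is x³ - 20y³ = -11. For fixed y, x³ = 20·y³ − 11, so a solution requires the RHS to be a perfect cube.
Strategy: iterate y from -35 to 35, compute RHS = 20·y³ − 11, and check whether it is a (positive or negative) perfect cube.
Check small values of y:
  y = 0: RHS = -11 is not a perfect cube.
  y = 1: RHS = 9 is not a perfect cube.
  y = -1: RHS = -31 is not a perfect cube.
  y = 2: RHS = 149 is not a perfect cube.
  y = -2: RHS = -171 is not a perfect cube.
  y = 3: RHS = 529 is not a perfect cube.
  y = -3: RHS = -551 is not a perfect cube.
Continuing the search up to |y| = 35 finds no solutions either.
No (x, y) in the scanned range satisfies the equation.

No integer solutions with |y| ≤ 35.


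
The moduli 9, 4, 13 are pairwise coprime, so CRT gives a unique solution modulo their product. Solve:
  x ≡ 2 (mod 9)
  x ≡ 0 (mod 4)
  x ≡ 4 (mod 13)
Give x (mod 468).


Moduli 9, 4, 13 are pairwise coprime; by CRT there is a unique solution modulo M = 9 · 4 · 13 = 468.
Solve pairwise, accumulating the modulus:
  Start with x ≡ 2 (mod 9).
  Combine with x ≡ 0 (mod 4): since gcd(9, 4) = 1, we get a unique residue mod 36.
    Write x = 2 + 9·t and substitute into x ≡ 0 (mod 4): 9·t ≡ 0 − 2 = -2 (mod 4).
    Reduce coefficients mod 4: 1·t ≡ 2 (mod 4).
    So t ≡ 2 (mod 4).
    Then x = 2 + 9·2 = 20, valid modulo lcm(9, 4) = 36: x ≡ 20 (mod 36).
  Combine with x ≡ 4 (mod 13): since gcd(36, 13) = 1, we get a unique residue mod 468.
    Write x = 20 + 36·t and substitute into x ≡ 4 (mod 13): 36·t ≡ 4 − 20 = -16 (mod 13).
    Reduce coefficients mod 13: 10·t ≡ 10 (mod 13).
    The inverse of 10 mod 13 is 4 (since 10·4 = 40 = 3·13 + 1), so t ≡ 4·10 = 40 ≡ 1 (mod 13).
    Then x = 20 + 36·1 = 56, valid modulo lcm(36, 13) = 468: x ≡ 56 (mod 468).
Verify: 56 mod 9 = 2 ✓, 56 mod 4 = 0 ✓, 56 mod 13 = 4 ✓.

x ≡ 56 (mod 468).


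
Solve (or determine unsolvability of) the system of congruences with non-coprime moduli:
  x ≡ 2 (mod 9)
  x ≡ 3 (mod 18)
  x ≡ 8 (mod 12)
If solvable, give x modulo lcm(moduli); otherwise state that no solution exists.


Moduli 9, 18, 12 are not pairwise coprime, so CRT works modulo lcm(m_i) when all pairwise compatibility conditions hold.
Pairwise compatibility: gcd(m_i, m_j) must divide a_i - a_j for every pair.
Merge one congruence at a time:
  Start: x ≡ 2 (mod 9).
  Combine with x ≡ 3 (mod 18): gcd(9, 18) = 9, and 3 - 2 = 1 is NOT divisible by 9.
    ⇒ system is inconsistent (no integer solution).

No solution (the system is inconsistent).


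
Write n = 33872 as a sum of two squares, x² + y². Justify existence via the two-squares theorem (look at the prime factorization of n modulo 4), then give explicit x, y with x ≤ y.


Step 1: Factor n = 33872 = 2^4 · 29 · 73.
Step 2: Check the mod-4 condition on each prime factor: 2 = 2 (special); 29 ≡ 1 (mod 4), exponent 1; 73 ≡ 1 (mod 4), exponent 1.
All primes ≡ 3 (mod 4) appear to even exponent (or don't appear), so by the two-squares theorem n IS expressible as a sum of two squares.
Step 3: Build a representation. Group n = k² · m with k = 4 and m = 29 · 73 = 2117 (a product of primes ≡ 1 (mod 4)); a representation of m scales to one of n via (k·x)² + (k·y)² = k²(x² + y²). Each prime p ≡ 1 (mod 4) is itself a sum of two squares; find a² by testing p − a² for a perfect square:
  29: 29 − 1² = 28, 29 − 2² = 25 = 5² ⇒ 29 = 2² + 5².
  73: 73 − 1² = 72, 73 − 2² = 69, 73 − 3² = 64 = 8² ⇒ 73 = 3² + 8².
  Combine using the Brahmagupta–Fibonacci identity (a² + b²)(c² + d²) = (ac − bd)² + (ad + bc)² = (ac + bd)² + (ad − bc)²:
  29 · 73 = 2117: from (2² + 5²)(3² + 8²), take (2·3 − 5·8, 2·8 + 5·3) = (6 − 40, 16 + 15) = (-34, 31); dropping signs (only squares matter) gives (34, 31); check 34² + 31² = 1156 + 961 = 2117 ✓.
  Scale by k = 4: (4·34, 4·31) = (136, 124).
Step 4: Order so x ≤ y and verify: 124² + 136² = 15376 + 18496 = 33872 = n. ✓

n = 33872 = 124² + 136² (one valid representation with x ≤ y).
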